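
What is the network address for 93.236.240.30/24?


IP:   01011101.11101100.11110000.00011110
Mask: 11111111.11111111.11111111.00000000
AND operation:
Net:  01011101.11101100.11110000.00000000
Network: 93.236.240.0/24


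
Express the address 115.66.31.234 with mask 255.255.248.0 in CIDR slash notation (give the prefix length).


Binary: 11111111.11111111.11111000.00000000
Count leading 1s
Prefix: /21


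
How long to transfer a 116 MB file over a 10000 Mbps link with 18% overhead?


Effective throughput = 10000 * (1 - 18/100) = 8200 Mbps
File size in Mb = 116 * 8 = 928 Mb
Time = 928 / 8200
Time = 0.1132 seconds


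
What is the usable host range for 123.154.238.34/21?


Network: 123.154.232.0
Broadcast: 123.154.239.255
First usable = network + 1
Last usable = broadcast - 1
Range: 123.154.232.1 to 123.154.239.254


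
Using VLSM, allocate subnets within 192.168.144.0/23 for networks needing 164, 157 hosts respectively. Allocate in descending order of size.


164 hosts -> /24 (254 usable): 192.168.144.0/24
157 hosts -> /24 (254 usable): 192.168.145.0/24
Allocation: 192.168.144.0/24 (164 hosts, 254 usable); 192.168.145.0/24 (157 hosts, 254 usable)


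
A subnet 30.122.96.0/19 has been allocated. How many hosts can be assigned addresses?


Host bits = 32 - 19 = 13
Total addresses = 2^13 = 8192
Usable = total - 2 (network and broadcast)
Usable hosts: 8190


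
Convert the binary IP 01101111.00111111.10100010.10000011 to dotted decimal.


01101111 = 111
00111111 = 63
10100010 = 162
10000011 = 131
IP: 111.63.162.131


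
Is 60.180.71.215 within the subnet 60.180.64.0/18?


Subnet network: 60.180.64.0
Test IP AND mask: 60.180.64.0
Yes, 60.180.71.215 is in 60.180.64.0/18


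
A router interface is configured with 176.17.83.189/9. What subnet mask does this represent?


/9 means 9 network bits, 23 host bits
Binary: 11111111100000000000000000000000
Mask: 255.128.0.0


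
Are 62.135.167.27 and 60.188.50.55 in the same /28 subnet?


Mask: 255.255.255.240
62.135.167.27 AND mask = 62.135.167.16
60.188.50.55 AND mask = 60.188.50.48
No, different subnets (62.135.167.16 vs 60.188.50.48)


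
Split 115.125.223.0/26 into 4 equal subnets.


New prefix = 26 + 2 = 28
Each subnet has 16 addresses
  115.125.223.0/28
  115.125.223.16/28
  115.125.223.32/28
  115.125.223.48/28
Subnets: 115.125.223.0/28, 115.125.223.16/28, 115.125.223.32/28, 115.125.223.48/28


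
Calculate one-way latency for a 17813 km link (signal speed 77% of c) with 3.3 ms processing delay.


Speed = 0.77 * 3e5 km/s = 231000 km/s
Propagation delay = 17813 / 231000 = 0.0771 s = 77.1126 ms
Processing delay = 3.3 ms
Total one-way latency = 80.4126 ms


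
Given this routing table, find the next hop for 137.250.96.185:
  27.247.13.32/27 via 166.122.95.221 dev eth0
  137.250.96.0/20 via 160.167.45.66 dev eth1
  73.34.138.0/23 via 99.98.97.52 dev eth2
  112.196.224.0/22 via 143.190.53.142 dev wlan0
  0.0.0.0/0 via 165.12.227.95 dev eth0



Longest prefix match for 137.250.96.185:
  /27 27.247.13.32: no
  /20 137.250.96.0: MATCH
  /23 73.34.138.0: no
  /22 112.196.224.0: no
  /0 0.0.0.0: MATCH
Selected: next-hop 160.167.45.66 via eth1 (matched /20)


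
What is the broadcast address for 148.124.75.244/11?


Network: 148.96.0.0/11
Host bits = 21
Set all host bits to 1:
Broadcast: 148.127.255.255


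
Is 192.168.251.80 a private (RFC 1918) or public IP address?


RFC 1918 private ranges:
  10.0.0.0/8 (10.0.0.0 - 10.255.255.255)
  172.16.0.0/12 (172.16.0.0 - 172.31.255.255)
  192.168.0.0/16 (192.168.0.0 - 192.168.255.255)
Private (in 192.168.0.0/16)


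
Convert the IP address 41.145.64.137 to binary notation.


41 = 00101001
145 = 10010001
64 = 01000000
137 = 10001001
Binary: 00101001.10010001.01000000.10001001


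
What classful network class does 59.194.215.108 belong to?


First octet: 59
Binary: 00111011
0xxxxxxx -> Class A (1-126)
Class A, default mask 255.0.0.0 (/8)


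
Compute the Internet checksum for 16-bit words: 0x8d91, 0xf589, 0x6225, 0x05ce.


Sum all words (with carry folding):
+ 0x8d91 = 0x8d91
+ 0xf589 = 0x831b
+ 0x6225 = 0xe540
+ 0x05ce = 0xeb0e
One's complement: ~0xeb0e
Checksum = 0x14f1


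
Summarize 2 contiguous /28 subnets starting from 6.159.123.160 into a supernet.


Original prefix: /28
Number of subnets: 2 = 2^1
New prefix = 28 - 1 = 27
Supernet: 6.159.123.160/27


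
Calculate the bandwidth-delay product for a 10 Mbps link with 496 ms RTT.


BDP = bandwidth * RTT
= 10 Mbps * 496 ms
= 10 * 1e6 * 496 / 1000 bits
= 4960000 bits
= 620000 bytes
= 605.4688 KB
BDP = 4960000 bits (620000 bytes)


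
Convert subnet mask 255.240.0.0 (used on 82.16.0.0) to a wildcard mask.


Subnet mask: 255.240.0.0
Wildcard = 255.255.255.255 - subnet mask
255 - 255 = 0
255 - 240 = 15
255 - 0 = 255
255 - 0 = 255
Wildcard: 0.15.255.255


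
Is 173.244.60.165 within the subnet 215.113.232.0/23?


Subnet network: 215.113.232.0
Test IP AND mask: 173.244.60.0
No, 173.244.60.165 is not in 215.113.232.0/23


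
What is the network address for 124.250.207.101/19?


IP:   01111100.11111010.11001111.01100101
Mask: 11111111.11111111.11100000.00000000
AND operation:
Net:  01111100.11111010.11000000.00000000
Network: 124.250.192.0/19


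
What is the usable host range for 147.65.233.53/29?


Network: 147.65.233.48
Broadcast: 147.65.233.55
First usable = network + 1
Last usable = broadcast - 1
Range: 147.65.233.49 to 147.65.233.54


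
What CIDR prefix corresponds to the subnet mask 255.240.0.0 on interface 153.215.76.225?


Binary: 11111111.11110000.00000000.00000000
Count leading 1s
Prefix: /12


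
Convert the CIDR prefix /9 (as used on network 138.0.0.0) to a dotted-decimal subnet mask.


/9 means 9 network bits, 23 host bits
Binary: 11111111100000000000000000000000
Mask: 255.128.0.0


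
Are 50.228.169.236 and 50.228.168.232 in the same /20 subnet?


Mask: 255.255.240.0
50.228.169.236 AND mask = 50.228.160.0
50.228.168.232 AND mask = 50.228.160.0
Yes, same subnet (50.228.160.0)


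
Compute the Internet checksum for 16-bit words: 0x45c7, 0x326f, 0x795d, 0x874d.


Sum all words (with carry folding):
+ 0x45c7 = 0x45c7
+ 0x326f = 0x7836
+ 0x795d = 0xf193
+ 0x874d = 0x78e1
One's complement: ~0x78e1
Checksum = 0x871e


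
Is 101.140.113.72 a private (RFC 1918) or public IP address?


RFC 1918 private ranges:
  10.0.0.0/8 (10.0.0.0 - 10.255.255.255)
  172.16.0.0/12 (172.16.0.0 - 172.31.255.255)
  192.168.0.0/16 (192.168.0.0 - 192.168.255.255)
Public (not in any RFC 1918 range)


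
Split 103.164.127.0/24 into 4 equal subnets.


New prefix = 24 + 2 = 26
Each subnet has 64 addresses
  103.164.127.0/26
  103.164.127.64/26
  103.164.127.128/26
  103.164.127.192/26
Subnets: 103.164.127.0/26, 103.164.127.64/26, 103.164.127.128/26, 103.164.127.192/26


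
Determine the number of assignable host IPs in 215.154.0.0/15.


Host bits = 32 - 15 = 17
Total addresses = 2^17 = 131072
Usable = total - 2 (network and broadcast)
Usable hosts: 131070


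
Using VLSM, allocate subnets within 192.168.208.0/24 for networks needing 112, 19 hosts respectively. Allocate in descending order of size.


112 hosts -> /25 (126 usable): 192.168.208.0/25
19 hosts -> /27 (30 usable): 192.168.208.128/27
Allocation: 192.168.208.0/25 (112 hosts, 126 usable); 192.168.208.128/27 (19 hosts, 30 usable)


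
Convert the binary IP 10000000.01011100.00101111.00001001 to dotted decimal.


10000000 = 128
01011100 = 92
00101111 = 47
00001001 = 9
IP: 128.92.47.9


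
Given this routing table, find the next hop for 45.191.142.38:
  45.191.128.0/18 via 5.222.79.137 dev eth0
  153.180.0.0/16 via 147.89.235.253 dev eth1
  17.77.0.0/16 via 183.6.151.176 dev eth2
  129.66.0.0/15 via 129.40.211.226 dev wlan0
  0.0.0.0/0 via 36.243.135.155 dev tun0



Longest prefix match for 45.191.142.38:
  /18 45.191.128.0: MATCH
  /16 153.180.0.0: no
  /16 17.77.0.0: no
  /15 129.66.0.0: no
  /0 0.0.0.0: MATCH
Selected: next-hop 5.222.79.137 via eth0 (matched /18)


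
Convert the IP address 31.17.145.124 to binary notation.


31 = 00011111
17 = 00010001
145 = 10010001
124 = 01111100
Binary: 00011111.00010001.10010001.01111100


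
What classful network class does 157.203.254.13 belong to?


First octet: 157
Binary: 10011101
10xxxxxx -> Class B (128-191)
Class B, default mask 255.255.0.0 (/16)


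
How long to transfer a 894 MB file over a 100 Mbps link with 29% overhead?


Effective throughput = 100 * (1 - 29/100) = 71 Mbps
File size in Mb = 894 * 8 = 7152 Mb
Time = 7152 / 71
Time = 100.7324 seconds


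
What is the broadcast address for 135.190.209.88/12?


Network: 135.176.0.0/12
Host bits = 20
Set all host bits to 1:
Broadcast: 135.191.255.255


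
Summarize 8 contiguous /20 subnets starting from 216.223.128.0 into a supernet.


Original prefix: /20
Number of subnets: 8 = 2^3
New prefix = 20 - 3 = 17
Supernet: 216.223.128.0/17


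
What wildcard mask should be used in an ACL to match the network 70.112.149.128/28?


Subnet mask: 255.255.255.240
Wildcard = 255.255.255.255 - subnet mask
255 - 255 = 0
255 - 255 = 0
255 - 255 = 0
255 - 240 = 15
Wildcard: 0.0.0.15


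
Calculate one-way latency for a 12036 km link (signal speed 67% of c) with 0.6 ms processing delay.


Speed = 0.67 * 3e5 km/s = 201000 km/s
Propagation delay = 12036 / 201000 = 0.0599 s = 59.8806 ms
Processing delay = 0.6 ms
Total one-way latency = 60.4806 ms


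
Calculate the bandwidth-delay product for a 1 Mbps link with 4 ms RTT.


BDP = bandwidth * RTT
= 1 Mbps * 4 ms
= 1 * 1e6 * 4 / 1000 bits
= 4000 bits
= 500 bytes
BDP = 4000 bits (500 bytes)


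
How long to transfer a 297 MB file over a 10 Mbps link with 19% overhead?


Effective throughput = 10 * (1 - 19/100) = 8.1 Mbps
File size in Mb = 297 * 8 = 2376 Mb
Time = 2376 / 8.1
Time = 293.3333 seconds


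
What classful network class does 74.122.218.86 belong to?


First octet: 74
Binary: 01001010
0xxxxxxx -> Class A (1-126)
Class A, default mask 255.0.0.0 (/8)


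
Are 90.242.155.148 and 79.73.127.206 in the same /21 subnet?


Mask: 255.255.248.0
90.242.155.148 AND mask = 90.242.152.0
79.73.127.206 AND mask = 79.73.120.0
No, different subnets (90.242.152.0 vs 79.73.120.0)


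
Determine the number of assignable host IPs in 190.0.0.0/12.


Host bits = 32 - 12 = 20
Total addresses = 2^20 = 1048576
Usable = total - 2 (network and broadcast)
Usable hosts: 1048574


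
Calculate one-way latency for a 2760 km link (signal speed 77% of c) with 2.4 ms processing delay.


Speed = 0.77 * 3e5 km/s = 231000 km/s
Propagation delay = 2760 / 231000 = 0.0119 s = 11.9481 ms
Processing delay = 2.4 ms
Total one-way latency = 14.3481 ms


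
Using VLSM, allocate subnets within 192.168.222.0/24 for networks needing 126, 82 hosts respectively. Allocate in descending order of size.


126 hosts -> /25 (126 usable): 192.168.222.0/25
82 hosts -> /25 (126 usable): 192.168.222.128/25
Allocation: 192.168.222.0/25 (126 hosts, 126 usable); 192.168.222.128/25 (82 hosts, 126 usable)


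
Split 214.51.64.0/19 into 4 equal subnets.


New prefix = 19 + 2 = 21
Each subnet has 2048 addresses
  214.51.64.0/21
  214.51.72.0/21
  214.51.80.0/21
  214.51.88.0/21
Subnets: 214.51.64.0/21, 214.51.72.0/21, 214.51.80.0/21, 214.51.88.0/21


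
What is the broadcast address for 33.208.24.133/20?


Network: 33.208.16.0/20
Host bits = 12
Set all host bits to 1:
Broadcast: 33.208.31.255


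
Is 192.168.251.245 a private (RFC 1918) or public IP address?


RFC 1918 private ranges:
  10.0.0.0/8 (10.0.0.0 - 10.255.255.255)
  172.16.0.0/12 (172.16.0.0 - 172.31.255.255)
  192.168.0.0/16 (192.168.0.0 - 192.168.255.255)
Private (in 192.168.0.0/16)


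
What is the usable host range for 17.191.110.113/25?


Network: 17.191.110.0
Broadcast: 17.191.110.127
First usable = network + 1
Last usable = broadcast - 1
Range: 17.191.110.1 to 17.191.110.126


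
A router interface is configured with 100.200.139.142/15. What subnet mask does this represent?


/15 means 15 network bits, 17 host bits
Binary: 11111111111111100000000000000000
Mask: 255.254.0.0


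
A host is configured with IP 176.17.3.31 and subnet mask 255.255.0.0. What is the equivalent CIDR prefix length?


Binary: 11111111.11111111.00000000.00000000
Count leading 1s
Prefix: /16


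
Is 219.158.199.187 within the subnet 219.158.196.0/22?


Subnet network: 219.158.196.0
Test IP AND mask: 219.158.196.0
Yes, 219.158.199.187 is in 219.158.196.0/22


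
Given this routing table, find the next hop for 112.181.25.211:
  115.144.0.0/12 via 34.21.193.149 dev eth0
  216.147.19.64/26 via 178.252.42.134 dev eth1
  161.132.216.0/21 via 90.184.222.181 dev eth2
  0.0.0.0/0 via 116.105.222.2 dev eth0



Longest prefix match for 112.181.25.211:
  /12 115.144.0.0: no
  /26 216.147.19.64: no
  /21 161.132.216.0: no
  /0 0.0.0.0: MATCH
Selected: next-hop 116.105.222.2 via eth0 (matched /0)


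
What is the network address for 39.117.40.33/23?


IP:   00100111.01110101.00101000.00100001
Mask: 11111111.11111111.11111110.00000000
AND operation:
Net:  00100111.01110101.00101000.00000000
Network: 39.117.40.0/23


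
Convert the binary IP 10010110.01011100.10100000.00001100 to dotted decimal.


10010110 = 150
01011100 = 92
10100000 = 160
00001100 = 12
IP: 150.92.160.12


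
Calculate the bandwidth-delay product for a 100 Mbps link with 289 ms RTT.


BDP = bandwidth * RTT
= 100 Mbps * 289 ms
= 100 * 1e6 * 289 / 1000 bits
= 28900000 bits
= 3612500 bytes
= 3527.832 KB
BDP = 28900000 bits (3612500 bytes)


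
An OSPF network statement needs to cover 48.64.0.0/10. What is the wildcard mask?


Subnet mask: 255.192.0.0
Wildcard = 255.255.255.255 - subnet mask
255 - 255 = 0
255 - 192 = 63
255 - 0 = 255
255 - 0 = 255
Wildcard: 0.63.255.255


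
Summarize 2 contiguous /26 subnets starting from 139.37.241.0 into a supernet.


Original prefix: /26
Number of subnets: 2 = 2^1
New prefix = 26 - 1 = 25
Supernet: 139.37.241.0/25


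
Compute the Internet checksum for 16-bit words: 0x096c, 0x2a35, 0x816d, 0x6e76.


Sum all words (with carry folding):
+ 0x096c = 0x096c
+ 0x2a35 = 0x33a1
+ 0x816d = 0xb50e
+ 0x6e76 = 0x2385
One's complement: ~0x2385
Checksum = 0xdc7a


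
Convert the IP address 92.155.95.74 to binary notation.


92 = 01011100
155 = 10011011
95 = 01011111
74 = 01001010
Binary: 01011100.10011011.01011111.01001010


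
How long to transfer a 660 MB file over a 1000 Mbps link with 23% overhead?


Effective throughput = 1000 * (1 - 23/100) = 770 Mbps
File size in Mb = 660 * 8 = 5280 Mb
Time = 5280 / 770
Time = 6.8571 seconds


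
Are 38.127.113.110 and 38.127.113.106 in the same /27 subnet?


Mask: 255.255.255.224
38.127.113.110 AND mask = 38.127.113.96
38.127.113.106 AND mask = 38.127.113.96
Yes, same subnet (38.127.113.96)


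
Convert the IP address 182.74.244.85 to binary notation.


182 = 10110110
74 = 01001010
244 = 11110100
85 = 01010101
Binary: 10110110.01001010.11110100.01010101


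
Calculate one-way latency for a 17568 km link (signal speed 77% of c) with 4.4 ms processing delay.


Speed = 0.77 * 3e5 km/s = 231000 km/s
Propagation delay = 17568 / 231000 = 0.0761 s = 76.0519 ms
Processing delay = 4.4 ms
Total one-way latency = 80.4519 ms


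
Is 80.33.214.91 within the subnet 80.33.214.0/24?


Subnet network: 80.33.214.0
Test IP AND mask: 80.33.214.0
Yes, 80.33.214.91 is in 80.33.214.0/24


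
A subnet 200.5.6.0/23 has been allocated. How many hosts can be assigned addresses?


Host bits = 32 - 23 = 9
Total addresses = 2^9 = 512
Usable = total - 2 (network and broadcast)
Usable hosts: 510


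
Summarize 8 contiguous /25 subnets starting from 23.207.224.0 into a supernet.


Original prefix: /25
Number of subnets: 8 = 2^3
New prefix = 25 - 3 = 22
Supernet: 23.207.224.0/22


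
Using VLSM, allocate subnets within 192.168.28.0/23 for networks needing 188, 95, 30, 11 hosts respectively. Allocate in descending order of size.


188 hosts -> /24 (254 usable): 192.168.28.0/24
95 hosts -> /25 (126 usable): 192.168.29.0/25
30 hosts -> /27 (30 usable): 192.168.29.128/27
11 hosts -> /28 (14 usable): 192.168.29.160/28
Allocation: 192.168.28.0/24 (188 hosts, 254 usable); 192.168.29.0/25 (95 hosts, 126 usable); 192.168.29.128/27 (30 hosts, 30 usable); 192.168.29.160/28 (11 hosts, 14 usable)


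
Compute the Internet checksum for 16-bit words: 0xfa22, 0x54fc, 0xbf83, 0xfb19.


Sum all words (with carry folding):
+ 0xfa22 = 0xfa22
+ 0x54fc = 0x4f1f
+ 0xbf83 = 0x0ea3
+ 0xfb19 = 0x09bd
One's complement: ~0x09bd
Checksum = 0xf642


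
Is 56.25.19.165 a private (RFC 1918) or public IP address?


RFC 1918 private ranges:
  10.0.0.0/8 (10.0.0.0 - 10.255.255.255)
  172.16.0.0/12 (172.16.0.0 - 172.31.255.255)
  192.168.0.0/16 (192.168.0.0 - 192.168.255.255)
Public (not in any RFC 1918 range)


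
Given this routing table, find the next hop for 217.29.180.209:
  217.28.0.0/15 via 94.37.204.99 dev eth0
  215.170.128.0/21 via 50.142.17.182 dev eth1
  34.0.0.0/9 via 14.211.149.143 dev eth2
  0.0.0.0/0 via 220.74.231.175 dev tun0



Longest prefix match for 217.29.180.209:
  /15 217.28.0.0: MATCH
  /21 215.170.128.0: no
  /9 34.0.0.0: no
  /0 0.0.0.0: MATCH
Selected: next-hop 94.37.204.99 via eth0 (matched /15)


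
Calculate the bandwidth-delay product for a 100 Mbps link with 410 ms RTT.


BDP = bandwidth * RTT
= 100 Mbps * 410 ms
= 100 * 1e6 * 410 / 1000 bits
= 41000000 bits
= 5125000 bytes
= 5004.8828 KB
BDP = 41000000 bits (5125000 bytes)


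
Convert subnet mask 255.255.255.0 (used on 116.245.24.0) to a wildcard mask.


Subnet mask: 255.255.255.0
Wildcard = 255.255.255.255 - subnet mask
255 - 255 = 0
255 - 255 = 0
255 - 255 = 0
255 - 0 = 255
Wildcard: 0.0.0.255


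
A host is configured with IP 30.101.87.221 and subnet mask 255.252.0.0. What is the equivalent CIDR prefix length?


Binary: 11111111.11111100.00000000.00000000
Count leading 1s
Prefix: /14


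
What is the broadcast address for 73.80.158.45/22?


Network: 73.80.156.0/22
Host bits = 10
Set all host bits to 1:
Broadcast: 73.80.159.255


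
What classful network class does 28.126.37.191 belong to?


First octet: 28
Binary: 00011100
0xxxxxxx -> Class A (1-126)
Class A, default mask 255.0.0.0 (/8)


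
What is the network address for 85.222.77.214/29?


IP:   01010101.11011110.01001101.11010110
Mask: 11111111.11111111.11111111.11111000
AND operation:
Net:  01010101.11011110.01001101.11010000
Network: 85.222.77.208/29


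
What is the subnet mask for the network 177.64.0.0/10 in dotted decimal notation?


/10 means 10 network bits, 22 host bits
Binary: 11111111110000000000000000000000
Mask: 255.192.0.0


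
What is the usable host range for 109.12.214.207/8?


Network: 109.0.0.0
Broadcast: 109.255.255.255
First usable = network + 1
Last usable = broadcast - 1
Range: 109.0.0.1 to 109.255.255.254


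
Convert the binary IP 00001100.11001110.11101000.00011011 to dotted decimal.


00001100 = 12
11001110 = 206
11101000 = 232
00011011 = 27
IP: 12.206.232.27


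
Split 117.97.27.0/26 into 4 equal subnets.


New prefix = 26 + 2 = 28
Each subnet has 16 addresses
  117.97.27.0/28
  117.97.27.16/28
  117.97.27.32/28
  117.97.27.48/28
Subnets: 117.97.27.0/28, 117.97.27.16/28, 117.97.27.32/28, 117.97.27.48/28


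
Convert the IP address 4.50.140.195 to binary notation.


4 = 00000100
50 = 00110010
140 = 10001100
195 = 11000011
Binary: 00000100.00110010.10001100.11000011


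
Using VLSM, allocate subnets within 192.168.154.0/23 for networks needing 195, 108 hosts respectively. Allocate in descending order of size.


195 hosts -> /24 (254 usable): 192.168.154.0/24
108 hosts -> /25 (126 usable): 192.168.155.0/25
Allocation: 192.168.154.0/24 (195 hosts, 254 usable); 192.168.155.0/25 (108 hosts, 126 usable)


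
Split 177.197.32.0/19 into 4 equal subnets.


New prefix = 19 + 2 = 21
Each subnet has 2048 addresses
  177.197.32.0/21
  177.197.40.0/21
  177.197.48.0/21
  177.197.56.0/21
Subnets: 177.197.32.0/21, 177.197.40.0/21, 177.197.48.0/21, 177.197.56.0/21


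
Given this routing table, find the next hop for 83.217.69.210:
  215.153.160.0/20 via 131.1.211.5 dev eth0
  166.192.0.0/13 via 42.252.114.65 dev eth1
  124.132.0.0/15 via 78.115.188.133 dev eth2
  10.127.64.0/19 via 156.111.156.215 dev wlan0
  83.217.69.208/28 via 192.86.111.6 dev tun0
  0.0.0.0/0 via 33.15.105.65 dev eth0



Longest prefix match for 83.217.69.210:
  /20 215.153.160.0: no
  /13 166.192.0.0: no
  /15 124.132.0.0: no
  /19 10.127.64.0: no
  /28 83.217.69.208: MATCH
  /0 0.0.0.0: MATCH
Selected: next-hop 192.86.111.6 via tun0 (matched /28)


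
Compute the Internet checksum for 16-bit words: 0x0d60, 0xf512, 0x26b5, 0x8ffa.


Sum all words (with carry folding):
+ 0x0d60 = 0x0d60
+ 0xf512 = 0x0273
+ 0x26b5 = 0x2928
+ 0x8ffa = 0xb922
One's complement: ~0xb922
Checksum = 0x46dd


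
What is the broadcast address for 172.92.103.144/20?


Network: 172.92.96.0/20
Host bits = 12
Set all host bits to 1:
Broadcast: 172.92.111.255


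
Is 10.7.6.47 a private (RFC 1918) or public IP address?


RFC 1918 private ranges:
  10.0.0.0/8 (10.0.0.0 - 10.255.255.255)
  172.16.0.0/12 (172.16.0.0 - 172.31.255.255)
  192.168.0.0/16 (192.168.0.0 - 192.168.255.255)
Private (in 10.0.0.0/8)


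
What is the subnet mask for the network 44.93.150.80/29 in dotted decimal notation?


/29 means 29 network bits, 3 host bits
Binary: 11111111111111111111111111111000
Mask: 255.255.255.248


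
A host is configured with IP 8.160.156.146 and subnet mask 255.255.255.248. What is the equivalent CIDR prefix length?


Binary: 11111111.11111111.11111111.11111000
Count leading 1s
Prefix: /29


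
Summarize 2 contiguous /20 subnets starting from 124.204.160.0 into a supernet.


Original prefix: /20
Number of subnets: 2 = 2^1
New prefix = 20 - 1 = 19
Supernet: 124.204.160.0/19


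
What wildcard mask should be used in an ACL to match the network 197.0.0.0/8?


Subnet mask: 255.0.0.0
Wildcard = 255.255.255.255 - subnet mask
255 - 255 = 0
255 - 0 = 255
255 - 0 = 255
255 - 0 = 255
Wildcard: 0.255.255.255


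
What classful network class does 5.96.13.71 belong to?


First octet: 5
Binary: 00000101
0xxxxxxx -> Class A (1-126)
Class A, default mask 255.0.0.0 (/8)


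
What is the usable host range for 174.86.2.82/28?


Network: 174.86.2.80
Broadcast: 174.86.2.95
First usable = network + 1
Last usable = broadcast - 1
Range: 174.86.2.81 to 174.86.2.94


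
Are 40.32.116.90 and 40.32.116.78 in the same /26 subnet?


Mask: 255.255.255.192
40.32.116.90 AND mask = 40.32.116.64
40.32.116.78 AND mask = 40.32.116.64
Yes, same subnet (40.32.116.64)


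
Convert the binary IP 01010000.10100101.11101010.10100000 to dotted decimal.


01010000 = 80
10100101 = 165
11101010 = 234
10100000 = 160
IP: 80.165.234.160


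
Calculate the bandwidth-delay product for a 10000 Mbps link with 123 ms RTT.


BDP = bandwidth * RTT
= 10000 Mbps * 123 ms
= 10000 * 1e6 * 123 / 1000 bits
= 1230000000 bits
= 153750000 bytes
= 150146.4844 KB
BDP = 1230000000 bits (153750000 bytes)


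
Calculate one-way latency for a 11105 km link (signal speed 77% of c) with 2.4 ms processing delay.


Speed = 0.77 * 3e5 km/s = 231000 km/s
Propagation delay = 11105 / 231000 = 0.0481 s = 48.0736 ms
Processing delay = 2.4 ms
Total one-way latency = 50.4736 ms


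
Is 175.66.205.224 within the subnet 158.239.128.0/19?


Subnet network: 158.239.128.0
Test IP AND mask: 175.66.192.0
No, 175.66.205.224 is not in 158.239.128.0/19


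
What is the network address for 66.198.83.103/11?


IP:   01000010.11000110.01010011.01100111
Mask: 11111111.11100000.00000000.00000000
AND operation:
Net:  01000010.11000000.00000000.00000000
Network: 66.192.0.0/11


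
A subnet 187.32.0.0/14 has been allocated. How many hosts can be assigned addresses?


Host bits = 32 - 14 = 18
Total addresses = 2^18 = 262144
Usable = total - 2 (network and broadcast)
Usable hosts: 262142


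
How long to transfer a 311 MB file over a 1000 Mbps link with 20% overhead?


Effective throughput = 1000 * (1 - 20/100) = 800 Mbps
File size in Mb = 311 * 8 = 2488 Mb
Time = 2488 / 800
Time = 3.11 seconds


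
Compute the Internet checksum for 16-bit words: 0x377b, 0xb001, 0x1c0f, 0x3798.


Sum all words (with carry folding):
+ 0x377b = 0x377b
+ 0xb001 = 0xe77c
+ 0x1c0f = 0x038c
+ 0x3798 = 0x3b24
One's complement: ~0x3b24
Checksum = 0xc4db


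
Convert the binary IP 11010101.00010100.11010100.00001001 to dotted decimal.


11010101 = 213
00010100 = 20
11010100 = 212
00001001 = 9
IP: 213.20.212.9


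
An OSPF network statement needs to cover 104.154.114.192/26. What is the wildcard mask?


Subnet mask: 255.255.255.192
Wildcard = 255.255.255.255 - subnet mask
255 - 255 = 0
255 - 255 = 0
255 - 255 = 0
255 - 192 = 63
Wildcard: 0.0.0.63


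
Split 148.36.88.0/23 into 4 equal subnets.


New prefix = 23 + 2 = 25
Each subnet has 128 addresses
  148.36.88.0/25
  148.36.88.128/25
  148.36.89.0/25
  148.36.89.128/25
Subnets: 148.36.88.0/25, 148.36.88.128/25, 148.36.89.0/25, 148.36.89.128/25


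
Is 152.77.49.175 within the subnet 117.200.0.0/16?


Subnet network: 117.200.0.0
Test IP AND mask: 152.77.0.0
No, 152.77.49.175 is not in 117.200.0.0/16


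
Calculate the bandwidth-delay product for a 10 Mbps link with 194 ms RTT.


BDP = bandwidth * RTT
= 10 Mbps * 194 ms
= 10 * 1e6 * 194 / 1000 bits
= 1940000 bits
= 242500 bytes
= 236.8164 KB
BDP = 1940000 bits (242500 bytes)


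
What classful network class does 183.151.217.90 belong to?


First octet: 183
Binary: 10110111
10xxxxxx -> Class B (128-191)
Class B, default mask 255.255.0.0 (/16)


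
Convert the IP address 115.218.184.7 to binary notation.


115 = 01110011
218 = 11011010
184 = 10111000
7 = 00000111
Binary: 01110011.11011010.10111000.00000111


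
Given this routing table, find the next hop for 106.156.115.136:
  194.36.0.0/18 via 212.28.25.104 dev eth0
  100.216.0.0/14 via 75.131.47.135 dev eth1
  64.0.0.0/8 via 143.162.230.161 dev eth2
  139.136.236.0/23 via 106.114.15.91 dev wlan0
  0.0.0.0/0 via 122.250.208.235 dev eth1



Longest prefix match for 106.156.115.136:
  /18 194.36.0.0: no
  /14 100.216.0.0: no
  /8 64.0.0.0: no
  /23 139.136.236.0: no
  /0 0.0.0.0: MATCH
Selected: next-hop 122.250.208.235 via eth1 (matched /0)


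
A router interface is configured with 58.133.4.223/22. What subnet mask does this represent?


/22 means 22 network bits, 10 host bits
Binary: 11111111111111111111110000000000
Mask: 255.255.252.0


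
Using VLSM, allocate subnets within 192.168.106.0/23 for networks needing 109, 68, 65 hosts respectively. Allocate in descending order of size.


109 hosts -> /25 (126 usable): 192.168.106.0/25
68 hosts -> /25 (126 usable): 192.168.106.128/25
65 hosts -> /25 (126 usable): 192.168.107.0/25
Allocation: 192.168.106.0/25 (109 hosts, 126 usable); 192.168.106.128/25 (68 hosts, 126 usable); 192.168.107.0/25 (65 hosts, 126 usable)


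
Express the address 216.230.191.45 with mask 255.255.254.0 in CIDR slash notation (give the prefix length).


Binary: 11111111.11111111.11111110.00000000
Count leading 1s
Prefix: /23


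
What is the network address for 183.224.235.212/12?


IP:   10110111.11100000.11101011.11010100
Mask: 11111111.11110000.00000000.00000000
AND operation:
Net:  10110111.11100000.00000000.00000000
Network: 183.224.0.0/12


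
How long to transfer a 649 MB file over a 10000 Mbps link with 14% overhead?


Effective throughput = 10000 * (1 - 14/100) = 8600 Mbps
File size in Mb = 649 * 8 = 5192 Mb
Time = 5192 / 8600
Time = 0.6037 seconds


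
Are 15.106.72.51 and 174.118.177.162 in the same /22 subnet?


Mask: 255.255.252.0
15.106.72.51 AND mask = 15.106.72.0
174.118.177.162 AND mask = 174.118.176.0
No, different subnets (15.106.72.0 vs 174.118.176.0)


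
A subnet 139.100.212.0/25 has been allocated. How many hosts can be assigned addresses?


Host bits = 32 - 25 = 7
Total addresses = 2^7 = 128
Usable = total - 2 (network and broadcast)
Usable hosts: 126


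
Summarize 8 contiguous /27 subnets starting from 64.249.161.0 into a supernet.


Original prefix: /27
Number of subnets: 8 = 2^3
New prefix = 27 - 3 = 24
Supernet: 64.249.161.0/24


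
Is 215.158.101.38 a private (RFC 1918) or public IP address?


RFC 1918 private ranges:
  10.0.0.0/8 (10.0.0.0 - 10.255.255.255)
  172.16.0.0/12 (172.16.0.0 - 172.31.255.255)
  192.168.0.0/16 (192.168.0.0 - 192.168.255.255)
Public (not in any RFC 1918 range)


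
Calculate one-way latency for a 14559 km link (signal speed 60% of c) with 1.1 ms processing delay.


Speed = 0.6 * 3e5 km/s = 180000 km/s
Propagation delay = 14559 / 180000 = 0.0809 s = 80.8833 ms
Processing delay = 1.1 ms
Total one-way latency = 81.9833 ms


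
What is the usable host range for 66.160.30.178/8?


Network: 66.0.0.0
Broadcast: 66.255.255.255
First usable = network + 1
Last usable = broadcast - 1
Range: 66.0.0.1 to 66.255.255.254


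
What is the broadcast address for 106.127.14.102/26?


Network: 106.127.14.64/26
Host bits = 6
Set all host bits to 1:
Broadcast: 106.127.14.127


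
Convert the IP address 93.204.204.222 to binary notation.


93 = 01011101
204 = 11001100
204 = 11001100
222 = 11011110
Binary: 01011101.11001100.11001100.11011110


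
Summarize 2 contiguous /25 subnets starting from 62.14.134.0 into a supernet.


Original prefix: /25
Number of subnets: 2 = 2^1
New prefix = 25 - 1 = 24
Supernet: 62.14.134.0/24


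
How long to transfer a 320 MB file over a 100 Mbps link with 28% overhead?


Effective throughput = 100 * (1 - 28/100) = 72 Mbps
File size in Mb = 320 * 8 = 2560 Mb
Time = 2560 / 72
Time = 35.5556 seconds


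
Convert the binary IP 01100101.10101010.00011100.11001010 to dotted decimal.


01100101 = 101
10101010 = 170
00011100 = 28
11001010 = 202
IP: 101.170.28.202


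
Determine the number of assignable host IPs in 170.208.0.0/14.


Host bits = 32 - 14 = 18
Total addresses = 2^18 = 262144
Usable = total - 2 (network and broadcast)
Usable hosts: 262142


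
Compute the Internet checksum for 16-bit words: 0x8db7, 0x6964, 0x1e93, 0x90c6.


Sum all words (with carry folding):
+ 0x8db7 = 0x8db7
+ 0x6964 = 0xf71b
+ 0x1e93 = 0x15af
+ 0x90c6 = 0xa675
One's complement: ~0xa675
Checksum = 0x598a


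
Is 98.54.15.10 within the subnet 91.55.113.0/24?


Subnet network: 91.55.113.0
Test IP AND mask: 98.54.15.0
No, 98.54.15.10 is not in 91.55.113.0/24


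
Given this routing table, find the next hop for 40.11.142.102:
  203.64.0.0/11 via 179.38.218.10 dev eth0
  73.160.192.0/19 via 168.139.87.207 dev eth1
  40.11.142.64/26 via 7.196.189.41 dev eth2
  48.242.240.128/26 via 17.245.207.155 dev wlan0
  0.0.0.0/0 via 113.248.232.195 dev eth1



Longest prefix match for 40.11.142.102:
  /11 203.64.0.0: no
  /19 73.160.192.0: no
  /26 40.11.142.64: MATCH
  /26 48.242.240.128: no
  /0 0.0.0.0: MATCH
Selected: next-hop 7.196.189.41 via eth2 (matched /26)


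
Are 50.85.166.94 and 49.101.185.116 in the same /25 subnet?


Mask: 255.255.255.128
50.85.166.94 AND mask = 50.85.166.0
49.101.185.116 AND mask = 49.101.185.0
No, different subnets (50.85.166.0 vs 49.101.185.0)


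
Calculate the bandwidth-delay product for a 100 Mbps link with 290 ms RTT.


BDP = bandwidth * RTT
= 100 Mbps * 290 ms
= 100 * 1e6 * 290 / 1000 bits
= 29000000 bits
= 3625000 bytes
= 3540.0391 KB
BDP = 29000000 bits (3625000 bytes)


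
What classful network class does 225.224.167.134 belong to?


First octet: 225
Binary: 11100001
1110xxxx -> Class D (224-239)
Class D (multicast), default mask N/A


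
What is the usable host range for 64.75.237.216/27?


Network: 64.75.237.192
Broadcast: 64.75.237.223
First usable = network + 1
Last usable = broadcast - 1
Range: 64.75.237.193 to 64.75.237.222


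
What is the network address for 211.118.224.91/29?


IP:   11010011.01110110.11100000.01011011
Mask: 11111111.11111111.11111111.11111000
AND operation:
Net:  11010011.01110110.11100000.01011000
Network: 211.118.224.88/29


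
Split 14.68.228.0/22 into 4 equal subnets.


New prefix = 22 + 2 = 24
Each subnet has 256 addresses
  14.68.228.0/24
  14.68.229.0/24
  14.68.230.0/24
  14.68.231.0/24
Subnets: 14.68.228.0/24, 14.68.229.0/24, 14.68.230.0/24, 14.68.231.0/24


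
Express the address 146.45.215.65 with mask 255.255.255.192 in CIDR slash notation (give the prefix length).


Binary: 11111111.11111111.11111111.11000000
Count leading 1s
Prefix: /26


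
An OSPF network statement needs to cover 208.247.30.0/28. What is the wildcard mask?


Subnet mask: 255.255.255.240
Wildcard = 255.255.255.255 - subnet mask
255 - 255 = 0
255 - 255 = 0
255 - 255 = 0
255 - 240 = 15
Wildcard: 0.0.0.15


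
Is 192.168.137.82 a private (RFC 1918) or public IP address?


RFC 1918 private ranges:
  10.0.0.0/8 (10.0.0.0 - 10.255.255.255)
  172.16.0.0/12 (172.16.0.0 - 172.31.255.255)
  192.168.0.0/16 (192.168.0.0 - 192.168.255.255)
Private (in 192.168.0.0/16)


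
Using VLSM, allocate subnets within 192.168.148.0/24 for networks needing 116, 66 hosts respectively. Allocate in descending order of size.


116 hosts -> /25 (126 usable): 192.168.148.0/25
66 hosts -> /25 (126 usable): 192.168.148.128/25
Allocation: 192.168.148.0/25 (116 hosts, 126 usable); 192.168.148.128/25 (66 hosts, 126 usable)


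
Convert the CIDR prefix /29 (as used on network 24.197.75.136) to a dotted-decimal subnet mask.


/29 means 29 network bits, 3 host bits
Binary: 11111111111111111111111111111000
Mask: 255.255.255.248


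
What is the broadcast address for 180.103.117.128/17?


Network: 180.103.0.0/17
Host bits = 15
Set all host bits to 1:
Broadcast: 180.103.127.255


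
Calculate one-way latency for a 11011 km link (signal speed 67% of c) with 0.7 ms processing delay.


Speed = 0.67 * 3e5 km/s = 201000 km/s
Propagation delay = 11011 / 201000 = 0.0548 s = 54.7811 ms
Processing delay = 0.7 ms
Total one-way latency = 55.4811 ms


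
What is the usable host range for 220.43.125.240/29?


Network: 220.43.125.240
Broadcast: 220.43.125.247
First usable = network + 1
Last usable = broadcast - 1
Range: 220.43.125.241 to 220.43.125.246


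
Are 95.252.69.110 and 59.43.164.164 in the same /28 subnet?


Mask: 255.255.255.240
95.252.69.110 AND mask = 95.252.69.96
59.43.164.164 AND mask = 59.43.164.160
No, different subnets (95.252.69.96 vs 59.43.164.160)


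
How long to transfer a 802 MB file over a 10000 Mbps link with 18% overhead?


Effective throughput = 10000 * (1 - 18/100) = 8200 Mbps
File size in Mb = 802 * 8 = 6416 Mb
Time = 6416 / 8200
Time = 0.7824 seconds


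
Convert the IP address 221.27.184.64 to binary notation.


221 = 11011101
27 = 00011011
184 = 10111000
64 = 01000000
Binary: 11011101.00011011.10111000.01000000


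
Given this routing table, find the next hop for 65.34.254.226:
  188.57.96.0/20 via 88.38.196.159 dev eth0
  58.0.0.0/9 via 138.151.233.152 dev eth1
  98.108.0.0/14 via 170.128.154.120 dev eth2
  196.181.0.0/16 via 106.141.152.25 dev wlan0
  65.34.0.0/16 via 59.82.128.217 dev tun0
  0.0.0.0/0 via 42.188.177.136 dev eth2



Longest prefix match for 65.34.254.226:
  /20 188.57.96.0: no
  /9 58.0.0.0: no
  /14 98.108.0.0: no
  /16 196.181.0.0: no
  /16 65.34.0.0: MATCH
  /0 0.0.0.0: MATCH
Selected: next-hop 59.82.128.217 via tun0 (matched /16)


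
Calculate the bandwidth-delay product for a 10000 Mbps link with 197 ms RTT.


BDP = bandwidth * RTT
= 10000 Mbps * 197 ms
= 10000 * 1e6 * 197 / 1000 bits
= 1970000000 bits
= 246250000 bytes
= 240478.5156 KB
BDP = 1970000000 bits (246250000 bytes)


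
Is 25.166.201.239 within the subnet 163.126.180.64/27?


Subnet network: 163.126.180.64
Test IP AND mask: 25.166.201.224
No, 25.166.201.239 is not in 163.126.180.64/27


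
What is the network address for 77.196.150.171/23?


IP:   01001101.11000100.10010110.10101011
Mask: 11111111.11111111.11111110.00000000
AND operation:
Net:  01001101.11000100.10010110.00000000
Network: 77.196.150.0/23


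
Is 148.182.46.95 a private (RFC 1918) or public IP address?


RFC 1918 private ranges:
  10.0.0.0/8 (10.0.0.0 - 10.255.255.255)
  172.16.0.0/12 (172.16.0.0 - 172.31.255.255)
  192.168.0.0/16 (192.168.0.0 - 192.168.255.255)
Public (not in any RFC 1918 range)


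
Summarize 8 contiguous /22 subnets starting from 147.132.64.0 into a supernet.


Original prefix: /22
Number of subnets: 8 = 2^3
New prefix = 22 - 3 = 19
Supernet: 147.132.64.0/19


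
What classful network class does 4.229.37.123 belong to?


First octet: 4
Binary: 00000100
0xxxxxxx -> Class A (1-126)
Class A, default mask 255.0.0.0 (/8)


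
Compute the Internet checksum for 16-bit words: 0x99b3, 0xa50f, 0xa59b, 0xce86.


Sum all words (with carry folding):
+ 0x99b3 = 0x99b3
+ 0xa50f = 0x3ec3
+ 0xa59b = 0xe45e
+ 0xce86 = 0xb2e5
One's complement: ~0xb2e5
Checksum = 0x4d1a


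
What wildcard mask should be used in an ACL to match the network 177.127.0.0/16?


Subnet mask: 255.255.0.0
Wildcard = 255.255.255.255 - subnet mask
255 - 255 = 0
255 - 255 = 0
255 - 0 = 255
255 - 0 = 255
Wildcard: 0.0.255.255


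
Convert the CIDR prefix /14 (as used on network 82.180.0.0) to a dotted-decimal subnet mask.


/14 means 14 network bits, 18 host bits
Binary: 11111111111111000000000000000000
Mask: 255.252.0.0


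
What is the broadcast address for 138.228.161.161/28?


Network: 138.228.161.160/28
Host bits = 4
Set all host bits to 1:
Broadcast: 138.228.161.175


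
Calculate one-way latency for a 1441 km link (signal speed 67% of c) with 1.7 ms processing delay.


Speed = 0.67 * 3e5 km/s = 201000 km/s
Propagation delay = 1441 / 201000 = 0.0072 s = 7.1692 ms
Processing delay = 1.7 ms
Total one-way latency = 8.8692 ms


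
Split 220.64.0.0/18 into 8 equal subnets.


New prefix = 18 + 3 = 21
Each subnet has 2048 addresses
  220.64.0.0/21
  220.64.8.0/21
  220.64.16.0/21
  220.64.24.0/21
  220.64.32.0/21
  220.64.40.0/21
  220.64.48.0/21
  220.64.56.0/21
Subnets: 220.64.0.0/21, 220.64.8.0/21, 220.64.16.0/21, 220.64.24.0/21, 220.64.32.0/21, 220.64.40.0/21, 220.64.48.0/21, 220.64.56.0/21


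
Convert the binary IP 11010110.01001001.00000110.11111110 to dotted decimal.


11010110 = 214
01001001 = 73
00000110 = 6
11111110 = 254
IP: 214.73.6.254


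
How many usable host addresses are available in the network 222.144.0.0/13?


Host bits = 32 - 13 = 19
Total addresses = 2^19 = 524288
Usable = total - 2 (network and broadcast)
Usable hosts: 524286


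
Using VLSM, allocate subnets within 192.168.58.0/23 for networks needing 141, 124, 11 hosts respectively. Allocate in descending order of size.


141 hosts -> /24 (254 usable): 192.168.58.0/24
124 hosts -> /25 (126 usable): 192.168.59.0/25
11 hosts -> /28 (14 usable): 192.168.59.128/28
Allocation: 192.168.58.0/24 (141 hosts, 254 usable); 192.168.59.0/25 (124 hosts, 126 usable); 192.168.59.128/28 (11 hosts, 14 usable)


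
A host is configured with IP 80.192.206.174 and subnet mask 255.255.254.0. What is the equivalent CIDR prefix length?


Binary: 11111111.11111111.11111110.00000000
Count leading 1s
Prefix: /23


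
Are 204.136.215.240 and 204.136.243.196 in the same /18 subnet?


Mask: 255.255.192.0
204.136.215.240 AND mask = 204.136.192.0
204.136.243.196 AND mask = 204.136.192.0
Yes, same subnet (204.136.192.0)


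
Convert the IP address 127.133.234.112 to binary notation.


127 = 01111111
133 = 10000101
234 = 11101010
112 = 01110000
Binary: 01111111.10000101.11101010.01110000
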